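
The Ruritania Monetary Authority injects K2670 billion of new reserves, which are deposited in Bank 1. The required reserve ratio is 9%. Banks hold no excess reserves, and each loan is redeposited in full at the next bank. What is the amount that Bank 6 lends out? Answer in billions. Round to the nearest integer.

Each bank lends a fraction (1 − rr) = 0.9100 of the deposit it receives, so Bank 6 receives 2670·0.9100^5 and lends 2670·0.9100^6 ≈ 1516.2109 billion.

K1516 billion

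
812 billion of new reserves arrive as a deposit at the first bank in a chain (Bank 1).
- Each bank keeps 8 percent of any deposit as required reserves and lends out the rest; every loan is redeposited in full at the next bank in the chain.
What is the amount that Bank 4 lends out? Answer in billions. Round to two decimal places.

Each bank lends a fraction (1 − rr) = 0.9200 of the deposit it receives, so Bank 4 receives 812·0.9200^3 and lends 812·0.9200^4 ≈ 581.7111 billion.

581.71 billion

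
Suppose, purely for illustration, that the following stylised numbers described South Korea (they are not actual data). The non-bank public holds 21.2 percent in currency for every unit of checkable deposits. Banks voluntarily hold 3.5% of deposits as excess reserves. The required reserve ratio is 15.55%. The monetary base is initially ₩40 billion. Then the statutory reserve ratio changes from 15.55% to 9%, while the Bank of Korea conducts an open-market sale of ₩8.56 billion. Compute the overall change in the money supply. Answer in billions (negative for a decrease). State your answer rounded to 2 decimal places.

-7.38 billion

Before: m₁ = (1 + 0.212) / (0.1555 + 0.035 + 0.212) ≈ 3.01118, MB₁ = 40, so M₁ = 3.01118 × 40 = 120.4472 billion.
After: m₂ = (1 + 0.212) / (0.09 + 0.035 + 0.212) ≈ 3.59644, MB₂ = 40 − 8.56 = 31.44, so M₂ = 3.59644 × 31.44 ≈ 113.0721 billion.
ΔM = M₂ − M₁ = 113.0721 − 120.4472 = -7.3751 billion.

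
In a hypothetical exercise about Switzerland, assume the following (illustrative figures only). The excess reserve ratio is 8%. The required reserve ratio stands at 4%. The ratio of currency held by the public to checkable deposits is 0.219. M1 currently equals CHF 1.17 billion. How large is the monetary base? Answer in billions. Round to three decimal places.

CHF 0.325 billion

The money multiplier is m = (1 + c) / (rr + e + c) = (1 + 0.219) / (0.04 + 0.08 + 0.219) ≈ 3.59587.
MB = M / m = 1.17 / 3.59587 ≈ 0.3254 billion.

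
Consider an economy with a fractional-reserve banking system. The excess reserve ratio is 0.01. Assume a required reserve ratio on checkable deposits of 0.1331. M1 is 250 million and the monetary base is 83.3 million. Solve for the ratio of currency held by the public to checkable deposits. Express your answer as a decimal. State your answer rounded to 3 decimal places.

0.285

Using m = M/MB = 250/83.3 ≈ 3.001200. From m = (1 + c)/(c + rr + e), rearranging gives 1 + c = m·(c + rr + e), so c·(1 − m) = m·(rr + e) − 1.
Hence c = [m·(rr + e) − 1]/(1 − m) = [3.001200 × (0.1331 + 0.01) − 1] / (1 − 3.001200) ≈ 0.285093.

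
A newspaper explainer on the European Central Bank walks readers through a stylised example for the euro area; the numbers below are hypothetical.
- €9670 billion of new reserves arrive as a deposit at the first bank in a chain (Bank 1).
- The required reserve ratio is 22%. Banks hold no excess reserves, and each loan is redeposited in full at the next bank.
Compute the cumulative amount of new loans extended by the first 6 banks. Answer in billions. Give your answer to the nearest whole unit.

Bank i lends (1 − rr)^i of the original deposit: Bank 1 lends 9670·0.7800 = 7542.6000, Bank 2 lends 9670·0.7800² = 5883.2280, and so on.
Summing a geometric series: total = 9670·[0.7800·(1 − 0.7800^6) / (1 − 0.7800)] ≈ 26563.6795 billion.

€26564 billion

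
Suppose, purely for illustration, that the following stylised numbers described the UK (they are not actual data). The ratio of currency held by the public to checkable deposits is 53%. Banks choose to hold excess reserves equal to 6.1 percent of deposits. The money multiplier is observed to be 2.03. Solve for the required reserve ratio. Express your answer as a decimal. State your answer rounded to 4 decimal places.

0.1627

Using m = 2.03. Since m = (1 + c)/(c + rr + e), the denominator satisfies c + rr + e = (1 + c)/m = (1 + 0.53) / 2.03 ≈ 0.753695.
With c = 0.53 and e = 0.061, the required reserve ratio is 0.753695 − 0.53 − 0.061 = 0.162695.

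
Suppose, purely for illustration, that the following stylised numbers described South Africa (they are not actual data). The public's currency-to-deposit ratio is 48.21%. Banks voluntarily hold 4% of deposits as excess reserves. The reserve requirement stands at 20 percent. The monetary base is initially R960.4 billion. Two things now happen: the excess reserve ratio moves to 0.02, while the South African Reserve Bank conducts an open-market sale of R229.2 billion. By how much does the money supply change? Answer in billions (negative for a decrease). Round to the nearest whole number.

Before: m₁ = (1 + 0.4821) / (0.2 + 0.04 + 0.4821) ≈ 2.0525, MB₁ = 960.4, so M₁ = 2.0525 × 960.4 = 1971.221 billion.
After: m₂ = (1 + 0.4821) / (0.2 + 0.02 + 0.4821) ≈ 2.1110, MB₂ = 960.4 − 229.2 = 731.2, so M₂ = 2.1110 × 731.2 = 1543.5632 billion.
ΔM = M₂ − M₁ = 1543.5632 − 1971.221 = -427.6578 billion.

-428 billion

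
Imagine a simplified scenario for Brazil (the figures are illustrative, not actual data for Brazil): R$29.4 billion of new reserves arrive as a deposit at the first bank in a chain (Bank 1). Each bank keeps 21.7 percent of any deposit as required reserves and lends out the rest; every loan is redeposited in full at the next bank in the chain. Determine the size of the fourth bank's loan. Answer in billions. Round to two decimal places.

R$11.05 billion

Each bank lends a fraction (1 − rr) = 0.7830 of the deposit it receives, so Bank 4 receives 29.4·0.7830^3 and lends 29.4·0.7830^4 ≈ 11.0508 billion.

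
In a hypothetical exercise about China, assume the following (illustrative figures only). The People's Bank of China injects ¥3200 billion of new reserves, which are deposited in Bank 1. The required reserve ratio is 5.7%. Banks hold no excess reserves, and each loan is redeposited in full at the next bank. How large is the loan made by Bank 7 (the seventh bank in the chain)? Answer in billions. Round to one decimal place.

¥2121.9 billion

Each bank lends a fraction (1 − rr) = 0.9430 of the deposit it receives, so Bank 7 receives 3200·0.9430^6 and lends 3200·0.9430^7 ≈ 2121.9338 billion.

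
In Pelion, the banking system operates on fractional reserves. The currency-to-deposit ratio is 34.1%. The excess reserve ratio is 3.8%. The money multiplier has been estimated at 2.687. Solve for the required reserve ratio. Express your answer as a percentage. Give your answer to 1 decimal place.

12.0%

Using m = 2.687. Since m = (1 + c)/(c + rr + e), the denominator satisfies c + rr + e = (1 + c)/m = (1 + 0.341) / 2.687 ≈ 0.499070.
With c = 0.341 and e = 0.038, the required reserve ratio is 0.499070 − 0.341 − 0.038 = 0.12007.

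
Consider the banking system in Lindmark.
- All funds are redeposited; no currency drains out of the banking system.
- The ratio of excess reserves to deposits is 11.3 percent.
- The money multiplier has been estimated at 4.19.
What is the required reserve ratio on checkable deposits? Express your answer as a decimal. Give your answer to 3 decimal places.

0.126

Using m = 4.19. Since m = (1 + c)/(c + rr + e), the denominator satisfies c + rr + e = (1 + c)/m = (1 + 0) / 4.19 ≈ 0.238663.
With c = 0 and e = 0.113, the required reserve ratio on checkable deposits is 0.238663 − 0 − 0.113 = 0.125663.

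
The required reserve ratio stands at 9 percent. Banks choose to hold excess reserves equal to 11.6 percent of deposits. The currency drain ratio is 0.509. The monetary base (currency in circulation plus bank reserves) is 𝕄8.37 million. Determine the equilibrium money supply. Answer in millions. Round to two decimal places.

The money multiplier is m = (1 + c) / (rr + e + c) = (1 + 0.509) / (0.09 + 0.116 + 0.509) ≈ 2.1105.
So M = m × MB = 2.1105 × 8.37 ≈ 17.6649 million.

𝕄17.66 million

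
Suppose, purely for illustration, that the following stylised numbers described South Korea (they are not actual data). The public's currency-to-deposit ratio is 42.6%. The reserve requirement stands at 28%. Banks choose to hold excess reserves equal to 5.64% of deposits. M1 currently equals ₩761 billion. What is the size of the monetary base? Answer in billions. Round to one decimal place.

The money multiplier is m = (1 + c) / (rr + e + c) = (1 + 0.426) / (0.28 + 0.0564 + 0.426) ≈ 1.87041.
MB = M / m = 761 / 1.87041 ≈ 406.8627 billion.

₩406.9 billion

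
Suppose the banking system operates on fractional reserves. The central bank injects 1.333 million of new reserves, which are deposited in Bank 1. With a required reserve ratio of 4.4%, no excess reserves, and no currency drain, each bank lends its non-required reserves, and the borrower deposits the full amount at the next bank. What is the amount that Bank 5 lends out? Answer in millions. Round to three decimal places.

1.064 million

Each bank lends a fraction (1 − rr) = 0.9560 of the deposit it receives, so Bank 5 receives 1.333·0.9560^4 and lends 1.333·0.9560^5 ≈ 1.0644 million.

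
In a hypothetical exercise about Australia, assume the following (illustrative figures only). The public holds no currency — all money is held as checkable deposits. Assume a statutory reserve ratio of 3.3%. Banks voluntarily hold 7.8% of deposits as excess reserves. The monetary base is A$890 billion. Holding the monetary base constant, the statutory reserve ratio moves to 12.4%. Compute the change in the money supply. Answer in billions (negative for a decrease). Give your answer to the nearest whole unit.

Initially m₁ = 1 / (0.033 + 0.078) ≈ 9.0090, so M₁ = 9.0090 × 890 = 8018.01 billion.
After the change m₂ = 1 / (0.124 + 0.078) ≈ 4.9505, so M₂ = 4.9505 × 890 = 4405.945 billion.
ΔM = M₂ − M₁ = 4405.945 − 8018.01 = -3612.065 billion.

-3612 billion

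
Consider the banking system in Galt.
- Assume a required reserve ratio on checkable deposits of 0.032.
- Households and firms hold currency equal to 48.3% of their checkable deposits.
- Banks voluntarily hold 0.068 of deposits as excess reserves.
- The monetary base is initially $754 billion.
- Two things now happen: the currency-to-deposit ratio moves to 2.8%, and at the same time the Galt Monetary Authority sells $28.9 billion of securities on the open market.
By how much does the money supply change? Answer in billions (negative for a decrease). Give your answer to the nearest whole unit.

$3905 billion

Before: m₁ = (1 + 0.483) / (0.032 + 0.068 + 0.483) ≈ 2.5437, MB₁ = 754, so M₁ = 2.5437 × 754 = 1917.9498 billion.
After: m₂ = (1 + 0.028) / (0.032 + 0.068 + 0.028) ≈ 8.0312, MB₂ = 754 − 28.9 = 725.1, so M₂ = 8.0312 × 725.1 ≈ 5823.4231 billion.
ΔM = M₂ − M₁ = 5823.4231 − 1917.9498 = 3905.4733 billion.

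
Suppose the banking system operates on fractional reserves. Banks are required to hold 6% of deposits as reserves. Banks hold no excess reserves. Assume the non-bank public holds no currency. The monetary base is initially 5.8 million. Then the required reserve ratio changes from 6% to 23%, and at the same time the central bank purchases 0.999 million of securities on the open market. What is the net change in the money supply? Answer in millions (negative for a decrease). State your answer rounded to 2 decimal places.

-67.11 million

Before: m₁ = 1 / (0.06) ≈ 16.6667, MB₁ = 5.8, so M₁ = 16.6667 × 5.8 ≈ 96.6669 million.
After: m₂ = 1 / (0.23) ≈ 4.3478, MB₂ = 5.8 + 0.999 = 6.799, so M₂ = 4.3478 × 6.799 ≈ 29.5607 million.
ΔM = M₂ − M₁ = 29.5607 − 96.6669 = -67.1062 million.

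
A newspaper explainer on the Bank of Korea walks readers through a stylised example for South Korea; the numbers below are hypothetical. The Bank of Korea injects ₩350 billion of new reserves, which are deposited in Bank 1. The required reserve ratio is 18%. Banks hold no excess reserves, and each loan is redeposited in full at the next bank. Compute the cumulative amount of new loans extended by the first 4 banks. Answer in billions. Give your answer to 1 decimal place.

₩873.6 billion

Bank i lends (1 − rr)^i of the original deposit: Bank 1 lends 350·0.8200 = 287.0000, Bank 2 lends 350·0.8200² = 235.3400, and so on.
Summing a geometric series: total = 350·[0.8200·(1 − 0.8200^4) / (1 − 0.8200)] ≈ 873.5614 billion.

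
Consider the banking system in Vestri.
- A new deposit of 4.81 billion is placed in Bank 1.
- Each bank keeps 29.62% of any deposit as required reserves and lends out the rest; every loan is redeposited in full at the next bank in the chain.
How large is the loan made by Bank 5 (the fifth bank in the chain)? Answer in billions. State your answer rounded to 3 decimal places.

0.831 billion

Each bank lends a fraction (1 − rr) = 0.7038 of the deposit it receives, so Bank 5 receives 4.81·0.7038^4 and lends 4.81·0.7038^5 ≈ 0.8306 billion.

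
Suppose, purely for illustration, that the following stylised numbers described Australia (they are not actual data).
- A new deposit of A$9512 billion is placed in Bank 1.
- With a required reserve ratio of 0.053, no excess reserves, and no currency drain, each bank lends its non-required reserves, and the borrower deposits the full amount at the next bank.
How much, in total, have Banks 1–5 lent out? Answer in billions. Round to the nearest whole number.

Bank i lends (1 − rr)^i of the original deposit: Bank 1 lends 9512·0.9470 = 9007.8640, Bank 2 lends 9512·0.9470² ≈ 8530.4472, and so on.
Summing a geometric series: total = 9512·[0.9470·(1 − 0.9470^5) / (1 − 0.9470)] ≈ 40511.5487 billion.

A$40512 billion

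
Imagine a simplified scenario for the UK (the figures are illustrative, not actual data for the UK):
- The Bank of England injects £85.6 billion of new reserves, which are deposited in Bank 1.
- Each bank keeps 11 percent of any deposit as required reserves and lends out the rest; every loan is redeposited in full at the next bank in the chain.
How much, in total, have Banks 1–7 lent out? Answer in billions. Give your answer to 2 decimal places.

Bank i lends (1 − rr)^i of the original deposit: Bank 1 lends 85.6·0.8900 = 76.1840, Bank 2 lends 85.6·0.8900² ≈ 67.8038, and so on.
Summing a geometric series: total = 85.6·[0.8900·(1 − 0.8900^7) / (1 − 0.8900)] ≈ 386.2436 billion.

£386.24 billion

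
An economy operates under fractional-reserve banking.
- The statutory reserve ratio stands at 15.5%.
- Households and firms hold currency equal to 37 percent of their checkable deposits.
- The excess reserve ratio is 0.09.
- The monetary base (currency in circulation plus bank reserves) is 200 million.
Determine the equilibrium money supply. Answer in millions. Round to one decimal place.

The money multiplier is m = (1 + c) / (rr + e + c) = (1 + 0.37) / (0.155 + 0.09 + 0.37) ≈ 2.22764.
So M = m × MB = 2.22764 × 200 = 445.528 million.

445.5 million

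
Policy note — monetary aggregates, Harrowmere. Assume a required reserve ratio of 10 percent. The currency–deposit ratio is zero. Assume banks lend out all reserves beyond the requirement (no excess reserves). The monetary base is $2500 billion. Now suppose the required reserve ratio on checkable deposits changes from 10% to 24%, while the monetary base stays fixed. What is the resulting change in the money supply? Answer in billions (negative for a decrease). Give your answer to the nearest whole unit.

-14583 billion

Initially m₁ = 1 / (0.1) = 10, so M₁ = 10 × 2500 = 25000 billion.
After the change m₂ = 1 / (0.24) ≈ 4.16667, so M₂ = 4.16667 × 2500 = 10416.675 billion.
ΔM = M₂ − M₁ = 10416.675 − 25000 = -14583.325 billion.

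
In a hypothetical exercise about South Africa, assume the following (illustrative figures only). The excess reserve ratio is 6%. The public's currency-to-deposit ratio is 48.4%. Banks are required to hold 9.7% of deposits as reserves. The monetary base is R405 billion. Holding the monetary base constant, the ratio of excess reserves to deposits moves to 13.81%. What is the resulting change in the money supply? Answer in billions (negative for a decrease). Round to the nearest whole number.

-102 billion

Initially m₁ = (1 + 0.484) / (0.097 + 0.06 + 0.484) ≈ 2.3151, so M₁ = 2.3151 × 405 = 937.6155 billion.
After the change m₂ = (1 + 0.484) / (0.097 + 0.1381 + 0.484) ≈ 2.0637, so M₂ = 2.0637 × 405 = 835.7985 billion.
ΔM = M₂ − M₁ = 835.7985 − 937.6155 = -101.817 billion.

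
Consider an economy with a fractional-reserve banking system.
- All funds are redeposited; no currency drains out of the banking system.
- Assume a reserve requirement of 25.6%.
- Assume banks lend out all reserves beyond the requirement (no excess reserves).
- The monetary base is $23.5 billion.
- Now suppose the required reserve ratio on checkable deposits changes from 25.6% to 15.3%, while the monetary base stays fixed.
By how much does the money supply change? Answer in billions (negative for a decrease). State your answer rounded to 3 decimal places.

$61.798 billion

Initially m₁ = 1 / (0.256) = 3.906250, so M₁ = 3.906250 × 23.5 ≈ 91.7969 billion.
After the change m₂ = 1 / (0.153) ≈ 6.535948, so M₂ = 6.535948 × 23.5 ≈ 153.5948 billion.
ΔM = M₂ − M₁ = 153.5948 − 91.7969 = 61.7979 billion.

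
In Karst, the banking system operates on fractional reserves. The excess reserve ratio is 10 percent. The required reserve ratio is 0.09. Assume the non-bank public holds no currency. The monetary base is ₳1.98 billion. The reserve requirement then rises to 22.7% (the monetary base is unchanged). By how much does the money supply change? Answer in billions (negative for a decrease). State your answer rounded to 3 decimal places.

Initially m₁ = 1 / (0.09 + 0.1) ≈ 5.26316, so M₁ = 5.26316 × 1.98 ≈ 10.4211 billion.
After the change m₂ = 1 / (0.227 + 0.1) ≈ 3.05810, so M₂ = 3.05810 × 1.98 ≈ 6.055 billion.
ΔM = M₂ − M₁ = 6.055 − 10.4211 = -4.3661 billion.

-4.366 billion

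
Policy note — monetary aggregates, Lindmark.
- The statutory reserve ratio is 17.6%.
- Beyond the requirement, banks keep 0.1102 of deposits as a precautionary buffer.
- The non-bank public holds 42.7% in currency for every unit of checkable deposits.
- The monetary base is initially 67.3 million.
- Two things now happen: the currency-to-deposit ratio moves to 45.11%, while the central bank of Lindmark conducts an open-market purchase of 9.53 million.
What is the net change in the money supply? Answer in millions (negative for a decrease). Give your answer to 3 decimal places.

16.555 million

Before: m₁ = (1 + 0.427) / (0.176 + 0.1102 + 0.427) ≈ 2.000841, MB₁ = 67.3, so M₁ = 2.000841 × 67.3 ≈ 134.6566 million.
After: m₂ = (1 + 0.4511) / (0.176 + 0.1102 + 0.4511) ≈ 1.968127, MB₂ = 67.3 + 9.53 = 76.83, so M₂ = 1.968127 × 76.83 ≈ 151.2112 million.
ΔM = M₂ − M₁ = 151.2112 − 134.6566 = 16.5546 million.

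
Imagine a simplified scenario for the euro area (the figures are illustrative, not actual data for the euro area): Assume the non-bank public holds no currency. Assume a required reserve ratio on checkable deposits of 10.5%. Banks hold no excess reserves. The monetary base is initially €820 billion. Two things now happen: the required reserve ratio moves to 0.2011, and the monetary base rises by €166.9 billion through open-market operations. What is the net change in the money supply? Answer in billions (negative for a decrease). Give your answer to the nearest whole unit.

Before: m₁ = 1 / (0.105) ≈ 9.5238, MB₁ = 820, so M₁ = 9.5238 × 820 = 7809.516 billion.
After: m₂ = 1 / (0.2011) ≈ 4.9727, MB₂ = 820 + 166.9 = 986.9, so M₂ = 4.9727 × 986.9 ≈ 4907.5576 billion.
ΔM = M₂ − M₁ = 4907.5576 − 7809.516 = -2901.9584 billion.

-2902 billion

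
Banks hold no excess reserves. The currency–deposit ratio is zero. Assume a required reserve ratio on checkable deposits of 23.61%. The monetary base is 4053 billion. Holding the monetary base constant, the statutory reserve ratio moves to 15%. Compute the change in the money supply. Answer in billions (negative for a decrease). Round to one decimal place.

Initially m₁ = 1 / (0.2361) ≈ 4.235493, so M₁ = 4.235493 × 4053 ≈ 17166.4531 billion.
After the change m₂ = 1 / (0.15) ≈ 6.666667, so M₂ = 6.666667 × 4053 ≈ 27020.0014 billion.
ΔM = M₂ − M₁ = 27020.0014 − 17166.4531 = 9853.5483 billion.

9853.5 billion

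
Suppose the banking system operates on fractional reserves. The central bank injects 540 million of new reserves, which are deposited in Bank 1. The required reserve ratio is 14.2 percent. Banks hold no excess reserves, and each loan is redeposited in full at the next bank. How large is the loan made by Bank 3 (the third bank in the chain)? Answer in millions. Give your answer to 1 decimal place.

Each bank lends a fraction (1 − rr) = 0.8580 of the deposit it receives, so Bank 3 receives 540·0.8580^2 and lends 540·0.8580^3 ≈ 341.0795 million.

341.1 million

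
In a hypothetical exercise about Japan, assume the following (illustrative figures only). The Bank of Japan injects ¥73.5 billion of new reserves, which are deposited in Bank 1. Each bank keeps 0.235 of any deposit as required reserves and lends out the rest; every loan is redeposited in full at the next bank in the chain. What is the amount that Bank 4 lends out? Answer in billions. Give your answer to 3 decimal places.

¥25.173 billion

Each bank lends a fraction (1 − rr) = 0.7650 of the deposit it receives, so Bank 4 receives 73.5·0.7650^3 and lends 73.5·0.7650^4 ≈ 25.1729 billion.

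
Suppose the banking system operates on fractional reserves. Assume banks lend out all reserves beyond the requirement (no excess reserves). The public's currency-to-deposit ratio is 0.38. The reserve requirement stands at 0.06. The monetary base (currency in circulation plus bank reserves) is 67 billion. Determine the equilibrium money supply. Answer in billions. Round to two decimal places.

210.14 billion

The money multiplier is m = (1 + c) / (rr + c) = (1 + 0.38) / (0.06 + 0.38) ≈ 3.13636.
So M = m × MB = 3.13636 × 67 ≈ 210.1361 billion.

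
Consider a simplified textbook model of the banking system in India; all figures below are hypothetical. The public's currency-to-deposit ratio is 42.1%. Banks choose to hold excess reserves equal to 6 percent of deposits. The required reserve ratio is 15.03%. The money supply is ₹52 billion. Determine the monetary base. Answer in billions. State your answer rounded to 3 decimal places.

₹23.102 billion

The money multiplier is m = (1 + c) / (rr + e + c) = (1 + 0.421) / (0.1503 + 0.06 + 0.421) ≈ 2.250911.
MB = M / m = 52 / 2.250911 ≈ 23.1018 billion.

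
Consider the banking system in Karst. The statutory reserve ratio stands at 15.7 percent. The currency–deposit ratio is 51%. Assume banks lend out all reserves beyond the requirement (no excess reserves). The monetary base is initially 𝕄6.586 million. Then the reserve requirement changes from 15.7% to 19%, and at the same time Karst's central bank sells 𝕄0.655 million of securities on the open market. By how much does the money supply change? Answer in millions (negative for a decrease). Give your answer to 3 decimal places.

-2.116 million

Before: m₁ = (1 + 0.51) / (0.157 + 0.51) ≈ 2.26387, MB₁ = 6.586, so M₁ = 2.26387 × 6.586 ≈ 14.9098 million.
After: m₂ = (1 + 0.51) / (0.19 + 0.51) ≈ 2.15714, MB₂ = 6.586 − 0.655 = 5.931, so M₂ = 2.15714 × 5.931 ≈ 12.794 million.
ΔM = M₂ − M₁ = 12.794 − 14.9098 = -2.1158 million.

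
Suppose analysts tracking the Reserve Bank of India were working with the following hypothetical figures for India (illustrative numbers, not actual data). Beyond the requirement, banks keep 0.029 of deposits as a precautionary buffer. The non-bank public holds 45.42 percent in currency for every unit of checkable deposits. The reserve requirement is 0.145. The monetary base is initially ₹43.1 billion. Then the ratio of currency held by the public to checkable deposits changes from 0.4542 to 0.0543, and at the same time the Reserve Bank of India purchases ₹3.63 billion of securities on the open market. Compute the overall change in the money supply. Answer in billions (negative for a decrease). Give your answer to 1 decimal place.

Before: m₁ = (1 + 0.4542) / (0.145 + 0.029 + 0.4542) ≈ 2.3149, MB₁ = 43.1, so M₁ = 2.3149 × 43.1 ≈ 99.7722 billion.
After: m₂ = (1 + 0.0543) / (0.145 + 0.029 + 0.0543) ≈ 4.6180, MB₂ = 43.1 + 3.63 = 46.73, so M₂ = 4.6180 × 46.73 ≈ 215.7991 billion.
ΔM = M₂ − M₁ = 215.7991 − 99.7722 = 116.0269 billion.

₹116.0 billion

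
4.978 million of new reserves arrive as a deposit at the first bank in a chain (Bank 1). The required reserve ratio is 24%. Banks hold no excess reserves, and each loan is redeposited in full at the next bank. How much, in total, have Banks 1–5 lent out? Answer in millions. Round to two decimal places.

Bank i lends (1 − rr)^i of the original deposit: Bank 1 lends 4.978·0.7600 ≈ 3.7833, Bank 2 lends 4.978·0.7600² ≈ 2.8753, and so on.
Summing a geometric series: total = 4.978·[0.7600·(1 − 0.7600^5) / (1 − 0.7600)] ≈ 11.7667 million.

11.77 million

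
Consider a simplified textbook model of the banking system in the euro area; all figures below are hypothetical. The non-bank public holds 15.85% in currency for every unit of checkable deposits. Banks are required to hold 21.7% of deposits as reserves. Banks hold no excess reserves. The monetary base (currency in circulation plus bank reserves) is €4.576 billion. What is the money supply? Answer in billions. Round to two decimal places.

The money multiplier is m = (1 + c) / (rr + c) = (1 + 0.1585) / (0.217 + 0.1585) ≈ 3.0852.
So M = m × MB = 3.0852 × 4.576 ≈ 14.1179 billion.

€14.12 billion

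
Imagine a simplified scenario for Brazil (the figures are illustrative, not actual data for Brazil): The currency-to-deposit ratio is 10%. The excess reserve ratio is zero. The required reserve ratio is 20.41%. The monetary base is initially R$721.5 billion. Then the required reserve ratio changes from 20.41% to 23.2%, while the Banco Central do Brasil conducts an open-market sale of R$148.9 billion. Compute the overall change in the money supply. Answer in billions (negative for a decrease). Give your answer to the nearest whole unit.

Before: m₁ = (1 + 0.1) / (0.2041 + 0.1) ≈ 3.6172, MB₁ = 721.5, so M₁ = 3.6172 × 721.5 = 2609.8098 billion.
After: m₂ = (1 + 0.1) / (0.232 + 0.1) ≈ 3.3133, MB₂ = 721.5 − 148.9 = 572.6, so M₂ = 3.3133 × 572.6 ≈ 1897.1956 billion.
ΔM = M₂ − M₁ = 1897.1956 − 2609.8098 = -712.6142 billion.

-713 billion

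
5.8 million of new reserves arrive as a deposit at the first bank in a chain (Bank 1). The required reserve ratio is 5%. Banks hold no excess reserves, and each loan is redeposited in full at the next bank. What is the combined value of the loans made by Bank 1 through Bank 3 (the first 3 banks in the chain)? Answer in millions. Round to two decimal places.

15.72 million

Bank i lends (1 − rr)^i of the original deposit: Bank 1 lends 5.8·0.9500 = 5.5100, Bank 2 lends 5.8·0.9500² = 5.2345, and so on.
Summing a geometric series: total = 5.8·[0.9500·(1 − 0.9500^3) / (1 − 0.9500)] ≈ 15.7173 million.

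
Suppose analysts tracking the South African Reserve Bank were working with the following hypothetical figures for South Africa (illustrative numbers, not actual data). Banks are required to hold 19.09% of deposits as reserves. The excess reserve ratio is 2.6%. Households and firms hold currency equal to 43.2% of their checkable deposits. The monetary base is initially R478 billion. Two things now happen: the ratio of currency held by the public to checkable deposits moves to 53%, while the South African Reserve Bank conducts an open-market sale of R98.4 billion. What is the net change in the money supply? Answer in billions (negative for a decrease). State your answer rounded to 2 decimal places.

Before: m₁ = (1 + 0.432) / (0.1909 + 0.026 + 0.432) ≈ 2.206812, MB₁ = 478, so M₁ = 2.206812 × 478 ≈ 1054.8561 billion.
After: m₂ = (1 + 0.53) / (0.1909 + 0.026 + 0.53) ≈ 2.048467, MB₂ = 478 − 98.4 = 379.6, so M₂ = 2.048467 × 379.6 ≈ 777.5981 billion.
ΔM = M₂ − M₁ = 777.5981 − 1054.8561 = -277.258 billion.

-277.26 billion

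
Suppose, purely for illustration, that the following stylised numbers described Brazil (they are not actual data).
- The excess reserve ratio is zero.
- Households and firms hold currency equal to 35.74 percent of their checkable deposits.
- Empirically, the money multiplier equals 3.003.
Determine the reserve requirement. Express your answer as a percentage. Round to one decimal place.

9.5%

Using m = 3.003. Since m = (1 + c)/(c + rr + e), the denominator satisfies c + rr + e = (1 + c)/m = (1 + 0.3574) / 3.003 ≈ 0.452015.
With c = 0.3574 and e = 0, the reserve requirement is 0.452015 − 0.3574 − 0 = 0.094615.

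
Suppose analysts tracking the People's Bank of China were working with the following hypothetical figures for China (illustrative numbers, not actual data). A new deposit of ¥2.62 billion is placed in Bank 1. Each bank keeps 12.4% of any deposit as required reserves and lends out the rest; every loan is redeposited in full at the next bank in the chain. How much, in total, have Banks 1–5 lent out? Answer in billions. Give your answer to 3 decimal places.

¥8.961 billion

Bank i lends (1 − rr)^i of the original deposit: Bank 1 lends 2.62·0.8760 ≈ 2.2951, Bank 2 lends 2.62·0.8760² ≈ 2.0105, and so on.
Summing a geometric series: total = 2.62·[0.8760·(1 − 0.8760^5) / (1 − 0.8760)] ≈ 8.9612 billion.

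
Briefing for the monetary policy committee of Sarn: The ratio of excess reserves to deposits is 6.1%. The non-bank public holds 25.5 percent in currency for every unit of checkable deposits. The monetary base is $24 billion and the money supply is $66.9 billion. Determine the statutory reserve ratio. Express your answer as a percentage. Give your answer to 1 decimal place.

13.4%

Using m = M/MB = 66.9/24 = 2.787500. Since m = (1 + c)/(c + rr + e), the denominator satisfies c + rr + e = (1 + c)/m = (1 + 0.255) / 2.787500 ≈ 0.450224.
With c = 0.255 and e = 0.061, the statutory reserve ratio is 0.450224 − 0.255 − 0.061 = 0.134224.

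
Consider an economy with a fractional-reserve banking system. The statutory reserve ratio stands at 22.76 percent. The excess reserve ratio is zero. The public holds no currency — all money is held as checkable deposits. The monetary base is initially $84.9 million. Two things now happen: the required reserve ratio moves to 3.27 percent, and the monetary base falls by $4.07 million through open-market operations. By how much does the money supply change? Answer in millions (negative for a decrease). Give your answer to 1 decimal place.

Before: m₁ = 1 / (0.2276) ≈ 4.3937, MB₁ = 84.9, so M₁ = 4.3937 × 84.9 ≈ 373.0251 million.
After: m₂ = 1 / (0.0327) ≈ 30.5810, MB₂ = 84.9 − 4.07 = 80.83, so M₂ = 30.5810 × 80.83 ≈ 2471.8622 million.
ΔM = M₂ − M₁ = 2471.8622 − 373.0251 = 2098.8371 million.

$2098.8 million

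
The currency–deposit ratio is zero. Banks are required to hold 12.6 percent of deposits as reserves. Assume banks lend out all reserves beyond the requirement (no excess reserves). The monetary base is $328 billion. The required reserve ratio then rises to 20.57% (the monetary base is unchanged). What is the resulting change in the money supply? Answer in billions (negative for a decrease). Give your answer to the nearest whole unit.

-1009 billion

Initially m₁ = 1 / (0.126) ≈ 7.9365, so M₁ = 7.9365 × 328 = 2603.172 billion.
After the change m₂ = 1 / (0.2057) ≈ 4.8614, so M₂ = 4.8614 × 328 = 1594.5392 billion.
ΔM = M₂ − M₁ = 1594.5392 − 2603.172 = -1008.6328 billion.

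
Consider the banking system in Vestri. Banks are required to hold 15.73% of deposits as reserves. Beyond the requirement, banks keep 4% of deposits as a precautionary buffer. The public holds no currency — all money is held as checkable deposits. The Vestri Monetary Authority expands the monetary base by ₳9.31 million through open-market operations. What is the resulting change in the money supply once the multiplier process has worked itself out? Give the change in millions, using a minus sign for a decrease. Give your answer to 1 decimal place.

₳47.2 million

The money multiplier is m = 1 / (rr + e) = 1 / (0.1573 + 0.04) ≈ 5.0684.
The purchase adds 9.31 million of base, so ΔM = m × ΔMB = 5.0684 × (+9.31) ≈ 47.1868 million.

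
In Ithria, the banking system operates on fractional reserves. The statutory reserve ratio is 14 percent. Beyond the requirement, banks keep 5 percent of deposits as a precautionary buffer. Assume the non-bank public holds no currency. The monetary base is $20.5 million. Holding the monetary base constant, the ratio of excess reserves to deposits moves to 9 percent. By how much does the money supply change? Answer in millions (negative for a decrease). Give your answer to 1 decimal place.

-18.8 million

Initially m₁ = 1 / (0.14 + 0.05) ≈ 5.2632, so M₁ = 5.2632 × 20.5 = 107.8956 million.
After the change m₂ = 1 / (0.14 + 0.09) ≈ 4.3478, so M₂ = 4.3478 × 20.5 = 89.1299 million.
ΔM = M₂ − M₁ = 89.1299 − 107.8956 = -18.7657 million.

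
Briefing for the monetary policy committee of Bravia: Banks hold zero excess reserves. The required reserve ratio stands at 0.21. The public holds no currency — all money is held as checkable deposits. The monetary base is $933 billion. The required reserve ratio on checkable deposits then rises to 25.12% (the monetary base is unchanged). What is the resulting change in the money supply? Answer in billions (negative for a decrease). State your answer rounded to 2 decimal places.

Initially m₁ = 1 / (0.21) ≈ 4.761905, so M₁ = 4.761905 × 933 ≈ 4442.8574 billion.
After the change m₂ = 1 / (0.2512) ≈ 3.980892, so M₂ = 3.980892 × 933 ≈ 3714.1722 billion.
ΔM = M₂ − M₁ = 3714.1722 − 4442.8574 = -728.6852 billion.

-728.69 billion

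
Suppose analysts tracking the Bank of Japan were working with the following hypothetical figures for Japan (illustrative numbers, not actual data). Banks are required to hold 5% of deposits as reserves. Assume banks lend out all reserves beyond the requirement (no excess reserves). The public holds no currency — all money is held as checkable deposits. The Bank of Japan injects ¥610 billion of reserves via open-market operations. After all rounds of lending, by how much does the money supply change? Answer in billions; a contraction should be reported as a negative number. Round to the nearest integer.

The simple money multiplier is m = 1/rr = 1/0.05 = 20.
An open-market purchase increases the monetary base by 610 billion, so ΔM = m × ΔMB = 20 × 610 = 12200 billion.

¥12200 billion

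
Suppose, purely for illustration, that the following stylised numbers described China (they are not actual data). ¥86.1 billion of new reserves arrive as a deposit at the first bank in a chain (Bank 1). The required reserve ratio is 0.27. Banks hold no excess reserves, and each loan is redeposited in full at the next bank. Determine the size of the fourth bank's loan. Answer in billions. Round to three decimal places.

¥24.451 billion

Each bank lends a fraction (1 − rr) = 0.7300 of the deposit it receives, so Bank 4 receives 86.1·0.7300^3 and lends 86.1·0.7300^4 ≈ 24.4509 billion.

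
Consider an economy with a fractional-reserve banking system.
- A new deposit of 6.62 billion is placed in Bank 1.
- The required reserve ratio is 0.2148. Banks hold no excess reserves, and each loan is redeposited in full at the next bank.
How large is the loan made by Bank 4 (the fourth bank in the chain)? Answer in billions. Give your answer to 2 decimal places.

Each bank lends a fraction (1 − rr) = 0.7852 of the deposit it receives, so Bank 4 receives 6.62·0.7852^3 and lends 6.62·0.7852^4 ≈ 2.5164 billion.

2.52 billion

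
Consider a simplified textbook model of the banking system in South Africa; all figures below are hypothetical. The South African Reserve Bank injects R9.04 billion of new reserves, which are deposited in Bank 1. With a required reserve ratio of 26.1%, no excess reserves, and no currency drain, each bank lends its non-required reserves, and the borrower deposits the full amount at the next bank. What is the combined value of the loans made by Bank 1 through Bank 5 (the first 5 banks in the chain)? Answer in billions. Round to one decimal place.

R20.0 billion

Bank i lends (1 − rr)^i of the original deposit: Bank 1 lends 9.04·0.7390 ≈ 6.6806, Bank 2 lends 9.04·0.7390² ≈ 4.9369, and so on.
Summing a geometric series: total = 9.04·[0.7390·(1 − 0.7390^5) / (1 − 0.7390)] ≈ 19.9545 billion.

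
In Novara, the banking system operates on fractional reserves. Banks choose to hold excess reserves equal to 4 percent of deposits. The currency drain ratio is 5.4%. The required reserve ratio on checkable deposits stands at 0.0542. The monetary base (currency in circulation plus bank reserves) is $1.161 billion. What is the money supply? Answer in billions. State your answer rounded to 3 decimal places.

The money multiplier is m = (1 + c) / (rr + e + c) = (1 + 0.054) / (0.0542 + 0.04 + 0.054) ≈ 7.11201.
So M = m × MB = 7.11201 × 1.161 ≈ 8.257 billion.

$8.257 billion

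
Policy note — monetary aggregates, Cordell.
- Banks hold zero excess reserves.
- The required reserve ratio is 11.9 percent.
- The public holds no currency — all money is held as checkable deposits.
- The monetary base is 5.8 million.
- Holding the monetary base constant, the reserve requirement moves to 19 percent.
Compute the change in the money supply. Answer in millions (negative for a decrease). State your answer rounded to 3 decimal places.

Initially m₁ = 1 / (0.119) ≈ 8.40336, so M₁ = 8.40336 × 5.8 ≈ 48.7395 million.
After the change m₂ = 1 / (0.19) ≈ 5.26316, so M₂ = 5.26316 × 5.8 ≈ 30.5263 million.
ΔM = M₂ − M₁ = 30.5263 − 48.7395 = -18.2132 million.

-18.213 million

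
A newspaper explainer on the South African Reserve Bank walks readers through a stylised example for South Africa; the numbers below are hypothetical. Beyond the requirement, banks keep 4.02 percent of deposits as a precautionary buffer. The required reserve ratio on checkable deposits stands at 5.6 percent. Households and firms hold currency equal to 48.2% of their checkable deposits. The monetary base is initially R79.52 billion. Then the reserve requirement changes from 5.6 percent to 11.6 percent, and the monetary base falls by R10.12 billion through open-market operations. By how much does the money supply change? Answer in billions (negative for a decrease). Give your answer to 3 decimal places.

Before: m₁ = (1 + 0.482) / (0.056 + 0.0402 + 0.482) ≈ 2.563127, MB₁ = 79.52, so M₁ = 2.563127 × 79.52 ≈ 203.8199 billion.
After: m₂ = (1 + 0.482) / (0.116 + 0.0402 + 0.482) ≈ 2.322156, MB₂ = 79.52 − 10.12 = 69.4, so M₂ = 2.322156 × 69.4 ≈ 161.1576 billion.
ΔM = M₂ − M₁ = 161.1576 − 203.8199 = -42.6623 billion.

-42.662 billion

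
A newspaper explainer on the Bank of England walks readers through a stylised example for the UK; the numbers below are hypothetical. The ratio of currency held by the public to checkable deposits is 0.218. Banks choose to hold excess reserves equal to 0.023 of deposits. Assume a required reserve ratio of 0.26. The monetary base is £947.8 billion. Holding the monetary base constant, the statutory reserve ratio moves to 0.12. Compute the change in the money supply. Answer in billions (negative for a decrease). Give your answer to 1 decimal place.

Initially m₁ = (1 + 0.218) / (0.26 + 0.023 + 0.218) ≈ 2.43114, so M₁ = 2.43114 × 947.8 ≈ 2304.2345 billion.
After the change m₂ = (1 + 0.218) / (0.12 + 0.023 + 0.218) ≈ 3.37396, so M₂ = 3.37396 × 947.8 ≈ 3197.8393 billion.
ΔM = M₂ − M₁ = 3197.8393 − 2304.2345 = 893.6048 billion.

£893.6 billion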